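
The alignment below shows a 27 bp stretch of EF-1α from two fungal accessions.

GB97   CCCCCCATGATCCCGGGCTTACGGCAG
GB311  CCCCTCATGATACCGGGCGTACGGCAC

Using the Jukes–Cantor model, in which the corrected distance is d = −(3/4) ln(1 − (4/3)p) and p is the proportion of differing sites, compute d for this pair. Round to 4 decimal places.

Mismatches occur at site 5 (C/T), site 12 (C/A), site 19 (T/G), site 27 (G/C).
p = 4/27 = 0.148148.
d = −0.75 · ln(1 − (4/3)·0.148148) = −0.75 · ln(0.802469) = −0.75 · (-0.220062) = 0.1650.

0.1650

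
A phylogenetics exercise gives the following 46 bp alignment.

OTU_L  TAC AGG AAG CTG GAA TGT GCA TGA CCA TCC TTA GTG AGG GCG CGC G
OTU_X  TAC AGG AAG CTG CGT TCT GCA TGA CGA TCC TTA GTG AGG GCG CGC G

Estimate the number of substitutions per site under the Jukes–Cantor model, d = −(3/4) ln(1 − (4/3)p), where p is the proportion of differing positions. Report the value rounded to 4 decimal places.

The sequences differ at positions 13 (G/C), 14 (A/G), 15 (A/T), 17 (G/C), 26 (C/G).
p = 5/46 = 0.108696.
d = −0.75 · ln(1 − (4/3)·0.108696) = −0.75 · ln(0.855072) = −0.75 · (-0.156570) = 0.1174.

0.1174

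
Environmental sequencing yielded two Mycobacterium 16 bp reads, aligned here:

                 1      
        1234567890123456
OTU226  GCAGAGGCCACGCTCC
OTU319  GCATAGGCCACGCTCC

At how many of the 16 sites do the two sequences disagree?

The sequences differ at position 4 (G/T).
That gives 1 mismatch out of 16 aligned sites, so the Hamming distance is 1.

1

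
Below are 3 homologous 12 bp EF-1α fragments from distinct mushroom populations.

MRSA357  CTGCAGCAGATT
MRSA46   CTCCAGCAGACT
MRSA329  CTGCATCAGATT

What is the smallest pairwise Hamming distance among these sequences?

Pairwise Hamming distances:
  MRSA357 vs MRSA46: 2
  MRSA357 vs MRSA329: 1
  MRSA46 vs MRSA329: 3
The smallest is 1, between MRSA357 and MRSA329.

1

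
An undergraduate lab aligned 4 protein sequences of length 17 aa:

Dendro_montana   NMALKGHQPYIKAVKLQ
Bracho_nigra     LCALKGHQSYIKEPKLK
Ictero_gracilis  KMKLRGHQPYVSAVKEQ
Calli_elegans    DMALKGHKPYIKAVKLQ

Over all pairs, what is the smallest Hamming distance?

2

Pairwise Hamming distances:
  Dendro_montana vs Bracho_nigra: 6
  Dendro_montana vs Ictero_gracilis: 6
  Dendro_montana vs Calli_elegans: 2
  Bracho_nigra vs Ictero_gracilis: 11
  Bracho_nigra vs Calli_elegans: 7
  Ictero_gracilis vs Calli_elegans: 7
The smallest is 2, between Dendro_montana and Calli_elegans.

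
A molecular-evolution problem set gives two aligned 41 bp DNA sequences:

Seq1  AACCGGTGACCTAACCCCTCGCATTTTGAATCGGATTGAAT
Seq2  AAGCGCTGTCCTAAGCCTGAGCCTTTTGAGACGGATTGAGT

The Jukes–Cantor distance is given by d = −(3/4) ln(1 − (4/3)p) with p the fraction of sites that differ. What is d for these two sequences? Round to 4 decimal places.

0.3321

Differing sites — 3:C/G; 6:G/C; 9:A/T; 15:C/G; 18:C/T; 19:T/G; 20:C/A; 23:A/C; 30:A/G; 31:T/A; 40:A/G.
p = 11/41 = 0.268293.
d = −0.75 · ln(1 − (4/3)·0.268293) = −0.75 · ln(0.642276) = −0.75 · (-0.442737) = 0.3321.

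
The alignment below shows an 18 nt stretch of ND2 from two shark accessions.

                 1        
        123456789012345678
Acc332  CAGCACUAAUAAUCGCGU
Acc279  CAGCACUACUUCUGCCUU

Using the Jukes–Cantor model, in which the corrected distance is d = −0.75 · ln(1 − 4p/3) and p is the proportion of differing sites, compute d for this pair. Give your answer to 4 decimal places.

0.4408

The sequences differ at positions 9 (A/C), 11 (A/U), 12 (A/C), 14 (C/G), 15 (G/C), 17 (G/U).
p = 6/18 = 0.333333.
d = −0.75 · ln(1 − (4/3)·0.333333) = −0.75 · ln(0.555556) = −0.75 · (-0.587786) = 0.4408.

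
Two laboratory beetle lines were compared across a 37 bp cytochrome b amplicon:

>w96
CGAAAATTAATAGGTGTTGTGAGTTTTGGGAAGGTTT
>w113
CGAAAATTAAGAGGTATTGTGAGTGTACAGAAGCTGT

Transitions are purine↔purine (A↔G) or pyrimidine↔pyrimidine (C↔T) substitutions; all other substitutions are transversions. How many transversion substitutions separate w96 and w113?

Mismatches occur at site 11 (T↔G, transversion), site 16 (G↔A, transition), site 25 (T↔G, transversion), site 27 (T↔A, transversion), site 28 (G↔C, transversion), site 29 (G↔A, transition), site 34 (G↔C, transversion), site 36 (T↔G, transversion).
Of the 8 differences, 2 transitions and 6 transversions, so the answer is 6.

6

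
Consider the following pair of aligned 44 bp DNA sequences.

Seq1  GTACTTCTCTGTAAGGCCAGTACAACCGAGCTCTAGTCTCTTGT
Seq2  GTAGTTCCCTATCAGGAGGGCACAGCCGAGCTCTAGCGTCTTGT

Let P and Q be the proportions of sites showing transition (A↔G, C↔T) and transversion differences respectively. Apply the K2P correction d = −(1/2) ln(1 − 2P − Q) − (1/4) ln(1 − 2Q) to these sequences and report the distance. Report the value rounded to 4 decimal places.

0.3086

Differing sites — 4:C/G (Tv); 8:T/C (Ti); 11:G/A (Ti); 13:A/C (Tv); 17:C/A (Tv); 18:C/G (Tv); 19:A/G (Ti); 21:T/C (Ti); 25:A/G (Ti); 37:T/C (Ti); 38:C/G (Tv).
Of the 11 differences, 6 transitions and 5 transversions over 44 sites: P = 6/44 = 0.136364, Q = 5/44 = 0.113636.
d = −0.5·ln(0.613636) − 0.25·ln(0.772728) = −0.5·(-0.488353) − 0.25·(-0.257828) = 0.3086.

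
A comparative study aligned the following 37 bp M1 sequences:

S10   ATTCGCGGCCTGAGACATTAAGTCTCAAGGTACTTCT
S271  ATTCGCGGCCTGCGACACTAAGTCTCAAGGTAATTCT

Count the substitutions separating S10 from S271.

The sequences differ at positions 13 (A/C), 18 (T/C), 33 (C/A).
That gives 3 mismatches out of 37 aligned sites, so the Hamming distance is 3.

3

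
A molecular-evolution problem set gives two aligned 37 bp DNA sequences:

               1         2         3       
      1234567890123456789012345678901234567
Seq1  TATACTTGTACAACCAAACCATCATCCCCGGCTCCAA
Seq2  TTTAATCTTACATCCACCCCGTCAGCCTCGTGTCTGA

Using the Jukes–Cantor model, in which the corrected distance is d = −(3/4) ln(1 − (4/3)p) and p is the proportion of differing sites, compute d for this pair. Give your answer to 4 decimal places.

0.5266

The sequences differ at positions 2 (A/T), 5 (C/A), 7 (T/C), 8 (G/T), 13 (A/T), 17 (A/C), 18 (A/C), 21 (A/G), 25 (T/G), 28 (C/T), 31 (G/T), 32 (C/G), 35 (C/T), 36 (A/G).
p = 14/37 = 0.378378.
d = −0.75 · ln(1 − (4/3)·0.378378) = −0.75 · ln(0.495496) = −0.75 · (-0.702196) = 0.5266.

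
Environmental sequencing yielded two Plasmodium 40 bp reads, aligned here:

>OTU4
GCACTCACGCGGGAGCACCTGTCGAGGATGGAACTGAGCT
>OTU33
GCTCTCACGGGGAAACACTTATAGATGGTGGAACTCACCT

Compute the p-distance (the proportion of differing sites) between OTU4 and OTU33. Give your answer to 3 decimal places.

0.275

Mismatches occur at site 3 (A/T), site 10 (C/G), site 13 (G/A), site 15 (G/A), site 19 (C/T), site 21 (G/A), site 23 (C/A), site 26 (G/T), site 28 (A/G), site 36 (G/C), site 38 (G/C).
There are 11 differences over 40 sites, so p = 11/40 = 0.275.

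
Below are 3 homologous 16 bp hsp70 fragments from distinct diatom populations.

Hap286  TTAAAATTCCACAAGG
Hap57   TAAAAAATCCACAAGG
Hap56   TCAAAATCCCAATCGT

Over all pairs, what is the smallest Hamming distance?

2

Pairwise Hamming distances:
  Hap286 vs Hap57: 2
  Hap286 vs Hap56: 6
  Hap57 vs Hap56: 7
The smallest is 2, between Hap286 and Hap57.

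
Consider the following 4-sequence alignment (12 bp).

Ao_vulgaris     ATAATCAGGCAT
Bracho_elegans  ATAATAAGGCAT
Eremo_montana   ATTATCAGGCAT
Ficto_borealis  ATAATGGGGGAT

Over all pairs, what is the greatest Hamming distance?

Pairwise Hamming distances:
  Ao_vulgaris vs Bracho_elegans: 1
  Ao_vulgaris vs Eremo_montana: 1
  Ao_vulgaris vs Ficto_borealis: 3
  Bracho_elegans vs Eremo_montana: 2
  Bracho_elegans vs Ficto_borealis: 3
  Eremo_montana vs Ficto_borealis: 4
The largest is 4, between Eremo_montana and Ficto_borealis.

4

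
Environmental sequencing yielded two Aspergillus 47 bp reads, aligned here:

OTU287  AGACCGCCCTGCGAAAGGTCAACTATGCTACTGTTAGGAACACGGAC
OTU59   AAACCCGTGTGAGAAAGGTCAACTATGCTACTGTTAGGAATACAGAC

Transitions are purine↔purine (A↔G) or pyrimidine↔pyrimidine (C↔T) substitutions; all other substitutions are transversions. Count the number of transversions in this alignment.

Differing sites — 2:G/A (Ti); 6:G/C (Tv); 7:C/G (Tv); 8:C/T (Ti); 9:C/G (Tv); 12:C/A (Tv); 41:C/T (Ti); 44:G/A (Ti).
Of the 8 differences, 4 transitions and 4 transversions, so the answer is 4.

4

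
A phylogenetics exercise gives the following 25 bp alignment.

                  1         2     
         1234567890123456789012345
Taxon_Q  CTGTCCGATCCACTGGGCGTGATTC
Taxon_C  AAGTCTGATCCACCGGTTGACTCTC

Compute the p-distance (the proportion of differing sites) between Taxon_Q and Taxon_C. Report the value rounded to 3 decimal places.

0.400

The sequences differ at positions 1 (C/A), 2 (T/A), 6 (C/T), 14 (T/C), 17 (G/T), 18 (C/T), 20 (T/A), 21 (G/C), 22 (A/T), 23 (T/C).
There are 10 differences over 25 sites, so p = 10/25 = 0.400.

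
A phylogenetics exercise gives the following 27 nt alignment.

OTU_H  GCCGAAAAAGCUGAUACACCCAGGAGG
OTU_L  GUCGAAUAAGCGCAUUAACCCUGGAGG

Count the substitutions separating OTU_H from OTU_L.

The sequences differ at positions 2 (C/U), 7 (A/U), 12 (U/G), 13 (G/C), 16 (A/U), 17 (C/A), 22 (A/U).
That gives 7 mismatches out of 27 aligned sites, so the Hamming distance is 7.

7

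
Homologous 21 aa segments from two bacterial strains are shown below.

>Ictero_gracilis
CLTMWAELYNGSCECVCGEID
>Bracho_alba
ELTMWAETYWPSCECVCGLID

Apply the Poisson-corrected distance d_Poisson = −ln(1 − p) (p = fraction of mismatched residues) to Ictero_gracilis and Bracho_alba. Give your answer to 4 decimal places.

Mismatches occur at site 1 (C→E), site 8 (L→T), site 10 (N→W), site 11 (G→P), site 19 (E→L).
p = 5/21 = 0.238095.
d = −ln(1 − 0.238095) = −ln(0.761905) = 0.2719.

0.2719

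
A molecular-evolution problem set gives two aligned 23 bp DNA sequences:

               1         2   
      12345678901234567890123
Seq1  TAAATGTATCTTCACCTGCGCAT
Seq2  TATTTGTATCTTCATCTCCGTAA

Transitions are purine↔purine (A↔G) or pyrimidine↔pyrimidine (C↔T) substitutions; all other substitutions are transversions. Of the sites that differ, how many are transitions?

Mismatches occur at site 3 (A↔T, transversion), site 4 (A↔T, transversion), site 15 (C↔T, transition), site 18 (G↔C, transversion), site 21 (C↔T, transition), site 23 (T↔A, transversion).
Of the 6 differences, 2 transitions and 4 transversions, so the answer is 2.

2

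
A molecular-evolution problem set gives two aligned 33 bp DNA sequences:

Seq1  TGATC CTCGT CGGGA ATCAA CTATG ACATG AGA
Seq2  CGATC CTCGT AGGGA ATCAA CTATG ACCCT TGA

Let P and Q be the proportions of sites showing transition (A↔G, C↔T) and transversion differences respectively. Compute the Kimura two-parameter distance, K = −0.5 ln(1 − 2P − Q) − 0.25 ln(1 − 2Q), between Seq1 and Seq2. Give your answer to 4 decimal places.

0.2082

Differing sites — 1:T/C (Ti); 11:C/A (Tv); 28:A/C (Tv); 29:T/C (Ti); 30:G/T (Tv); 31:A/T (Tv).
Of the 6 differences, 2 transitions and 4 transversions over 33 sites: P = 2/33 = 0.060606, Q = 4/33 = 0.121212.
d = −0.5·ln(0.757576) − 0.25·ln(0.757576) = −0.5·(-0.277631) − 0.25·(-0.277631) = 0.2082.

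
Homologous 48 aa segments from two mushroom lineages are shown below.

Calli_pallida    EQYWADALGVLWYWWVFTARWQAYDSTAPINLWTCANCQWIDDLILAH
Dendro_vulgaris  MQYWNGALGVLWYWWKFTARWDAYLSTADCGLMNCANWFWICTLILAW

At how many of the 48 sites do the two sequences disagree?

16

Differing sites — 1:E/M; 5:A/N; 6:D/G; 16:V/K; 22:Q/D; 25:D/L; 29:P/D; 30:I/C; 31:N/G; 33:W/M; 34:T/N; 38:C/W; 39:Q/F; 42:D/C; 43:D/T; 48:H/W.
That gives 16 mismatches out of 48 aligned sites, so the Hamming distance is 16.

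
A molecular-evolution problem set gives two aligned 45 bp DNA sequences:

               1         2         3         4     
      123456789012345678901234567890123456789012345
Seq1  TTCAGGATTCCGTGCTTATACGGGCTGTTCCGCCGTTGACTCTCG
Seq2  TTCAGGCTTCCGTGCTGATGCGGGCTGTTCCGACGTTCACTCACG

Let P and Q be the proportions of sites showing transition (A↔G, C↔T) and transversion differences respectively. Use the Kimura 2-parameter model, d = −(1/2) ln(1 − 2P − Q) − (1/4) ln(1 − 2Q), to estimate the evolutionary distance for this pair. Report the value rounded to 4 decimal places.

Differing sites — 7:A/C (Tv); 17:T/G (Tv); 20:A/G (Ti); 33:C/A (Tv); 38:G/C (Tv); 43:T/A (Tv).
Of the 6 differences, 1 transition and 5 transversions over 45 sites: P = 1/45 = 0.022222, Q = 5/45 = 0.111111.
d = −0.5·ln(0.844445) − 0.25·ln(0.777778) = −0.5·(-0.169076) − 0.25·(-0.251314) = 0.1474.

0.1474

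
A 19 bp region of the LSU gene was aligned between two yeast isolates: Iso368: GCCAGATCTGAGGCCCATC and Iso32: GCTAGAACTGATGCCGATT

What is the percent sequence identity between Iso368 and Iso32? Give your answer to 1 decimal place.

The sequences differ at positions 3 (C/T), 7 (T/A), 12 (G/T), 16 (C/G), 19 (C/T).
14 of the 19 sites match, so the percent identity is 14/19 × 100 = 73.7%.

73.7%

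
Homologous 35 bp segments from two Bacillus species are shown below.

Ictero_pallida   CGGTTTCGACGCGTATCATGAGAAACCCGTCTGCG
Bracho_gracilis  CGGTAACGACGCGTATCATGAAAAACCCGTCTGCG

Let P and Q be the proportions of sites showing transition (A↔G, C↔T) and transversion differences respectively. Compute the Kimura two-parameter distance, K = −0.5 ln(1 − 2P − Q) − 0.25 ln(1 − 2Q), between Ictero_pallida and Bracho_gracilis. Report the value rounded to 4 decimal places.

The sequences differ at positions 5 (T/A, transversion), 6 (T/A, transversion), 22 (G/A, transition).
Of the 3 differences, 1 transition and 2 transversions over 35 sites: P = 1/35 = 0.028571, Q = 2/35 = 0.057143.
d = −0.5·ln(0.885715) − 0.25·ln(0.885714) = −0.5·(-0.121360) − 0.25·(-0.121361) = 0.0910.

0.0910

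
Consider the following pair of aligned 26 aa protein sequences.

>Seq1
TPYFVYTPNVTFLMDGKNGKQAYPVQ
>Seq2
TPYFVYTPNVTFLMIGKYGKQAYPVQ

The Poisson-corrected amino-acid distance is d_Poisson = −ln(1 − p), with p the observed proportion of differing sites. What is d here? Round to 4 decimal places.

0.0800

The sequences differ at positions 15 (D/I), 18 (N/Y).
p = 2/26 = 0.076923.
d = −ln(1 − 0.076923) = −ln(0.923077) = 0.0800.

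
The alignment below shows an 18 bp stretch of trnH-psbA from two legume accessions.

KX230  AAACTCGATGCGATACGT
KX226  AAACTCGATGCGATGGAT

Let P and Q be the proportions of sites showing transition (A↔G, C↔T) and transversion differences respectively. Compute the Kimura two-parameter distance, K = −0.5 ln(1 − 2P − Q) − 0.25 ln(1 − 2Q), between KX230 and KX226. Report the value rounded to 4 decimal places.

0.1922

Mismatches occur at site 15 (A↔G, transition), site 16 (C↔G, transversion), site 17 (G↔A, transition).
Of the 3 differences, 2 transitions and 1 transversion over 18 sites: P = 2/18 = 0.111111, Q = 1/18 = 0.055556.
d = −0.5·ln(0.722222) − 0.25·ln(0.888888) = −0.5·(-0.325423) − 0.25·(-0.117784) = 0.1922.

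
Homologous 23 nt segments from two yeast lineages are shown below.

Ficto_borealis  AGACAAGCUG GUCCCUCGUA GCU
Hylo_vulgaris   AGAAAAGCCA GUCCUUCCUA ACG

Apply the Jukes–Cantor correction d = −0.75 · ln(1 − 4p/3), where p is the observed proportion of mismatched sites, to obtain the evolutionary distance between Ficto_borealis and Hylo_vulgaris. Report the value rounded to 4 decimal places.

0.3904

The sequences differ at positions 4 (C/A), 9 (U/C), 10 (G/A), 15 (C/U), 18 (G/C), 21 (G/A), 23 (U/G).
p = 7/23 = 0.304348.
d = −0.75 · ln(1 − (4/3)·0.304348) = −0.75 · ln(0.594203) = −0.75 · (-0.520534) = 0.3904.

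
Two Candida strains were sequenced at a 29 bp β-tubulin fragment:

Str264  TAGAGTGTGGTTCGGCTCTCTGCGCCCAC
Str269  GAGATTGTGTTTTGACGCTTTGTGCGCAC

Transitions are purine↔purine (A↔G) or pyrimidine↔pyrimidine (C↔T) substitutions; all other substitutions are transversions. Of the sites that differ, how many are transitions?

4

Mismatches occur at site 1 (T↔G, transversion), site 5 (G↔T, transversion), site 10 (G↔T, transversion), site 13 (C↔T, transition), site 15 (G↔A, transition), site 17 (T↔G, transversion), site 20 (C↔T, transition), site 23 (C↔T, transition), site 26 (C↔G, transversion).
Of the 9 differences, 4 transitions and 5 transversions, so the answer is 4.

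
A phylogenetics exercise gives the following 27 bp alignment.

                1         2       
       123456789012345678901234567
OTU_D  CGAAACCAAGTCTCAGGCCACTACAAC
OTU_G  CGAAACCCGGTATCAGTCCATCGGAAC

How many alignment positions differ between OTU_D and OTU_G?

8

Mismatches occur at site 8 (A↔C), site 9 (A↔G), site 12 (C↔A), site 17 (G↔T), site 21 (C↔T), site 22 (T↔C), site 23 (A↔G), site 24 (C↔G).
That gives 8 mismatches out of 27 aligned sites, so the Hamming distance is 8.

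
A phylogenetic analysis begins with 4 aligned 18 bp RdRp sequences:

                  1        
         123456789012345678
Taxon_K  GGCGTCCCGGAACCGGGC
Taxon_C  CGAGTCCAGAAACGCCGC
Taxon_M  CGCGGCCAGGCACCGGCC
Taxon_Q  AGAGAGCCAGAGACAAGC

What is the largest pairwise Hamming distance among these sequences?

Pairwise Hamming distances:
  Taxon_K vs Taxon_C: 7
  Taxon_K vs Taxon_M: 5
  Taxon_K vs Taxon_Q: 9
  Taxon_C vs Taxon_M: 8
  Taxon_C vs Taxon_Q: 11
  Taxon_M vs Taxon_Q: 12
The largest is 12, between Taxon_M and Taxon_Q.

12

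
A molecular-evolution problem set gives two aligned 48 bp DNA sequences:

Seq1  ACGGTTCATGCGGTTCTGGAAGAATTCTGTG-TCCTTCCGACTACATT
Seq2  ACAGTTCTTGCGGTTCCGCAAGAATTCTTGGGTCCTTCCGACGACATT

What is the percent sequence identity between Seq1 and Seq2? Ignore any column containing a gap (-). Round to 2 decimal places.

85.11%

Excluding the 1 gap column leaves 47 comparable sites.
The sequences differ at positions 3 (G/A), 8 (A/T), 17 (T/C), 19 (G/C), 29 (G/T), 30 (T/G), 43 (T/G).
40 of the 47 comparable sites match, so the percent identity is 40/47 × 100 = 85.11%.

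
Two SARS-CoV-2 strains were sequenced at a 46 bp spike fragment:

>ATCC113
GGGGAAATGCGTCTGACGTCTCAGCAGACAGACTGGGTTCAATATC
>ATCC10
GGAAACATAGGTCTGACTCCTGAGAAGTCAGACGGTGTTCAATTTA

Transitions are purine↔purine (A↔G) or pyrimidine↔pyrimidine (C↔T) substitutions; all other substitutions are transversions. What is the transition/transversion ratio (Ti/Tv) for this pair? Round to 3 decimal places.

0.400

The sequences differ at positions 3 (G/A, transition), 4 (G/A, transition), 6 (A/C, transversion), 9 (G/A, transition), 10 (C/G, transversion), 18 (G/T, transversion), 19 (T/C, transition), 22 (C/G, transversion), 25 (C/A, transversion), 28 (A/T, transversion), 34 (T/G, transversion), 36 (G/T, transversion), 44 (A/T, transversion), 46 (C/A, transversion).
Of the 14 differences, 4 transitions and 10 transversions, so Ti/Tv = 4/10 = 0.400.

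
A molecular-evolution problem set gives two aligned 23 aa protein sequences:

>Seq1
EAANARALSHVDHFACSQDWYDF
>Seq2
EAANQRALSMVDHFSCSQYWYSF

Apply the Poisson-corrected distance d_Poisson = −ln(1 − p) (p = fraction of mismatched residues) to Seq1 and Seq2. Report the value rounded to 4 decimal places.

The sequences differ at positions 5 (A/Q), 10 (H/M), 15 (A/S), 19 (D/Y), 22 (D/S).
p = 5/23 = 0.217391.
d = −ln(1 − 0.217391) = −ln(0.782609) = 0.2451.

0.2451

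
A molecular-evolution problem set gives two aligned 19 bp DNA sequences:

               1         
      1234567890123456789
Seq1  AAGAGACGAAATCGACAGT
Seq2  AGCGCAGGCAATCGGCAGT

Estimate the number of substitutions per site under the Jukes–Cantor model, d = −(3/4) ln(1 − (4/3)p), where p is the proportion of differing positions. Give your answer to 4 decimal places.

Differing sites — 2:A/G; 3:G/C; 4:A/G; 5:G/C; 7:C/G; 9:A/C; 15:A/G.
p = 7/19 = 0.368421.
d = −0.75 · ln(1 − (4/3)·0.368421) = −0.75 · ln(0.508772) = −0.75 · (-0.675755) = 0.5068.

0.5068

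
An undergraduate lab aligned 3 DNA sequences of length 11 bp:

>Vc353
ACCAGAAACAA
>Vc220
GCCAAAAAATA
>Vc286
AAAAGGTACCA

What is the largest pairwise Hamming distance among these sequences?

8

Pairwise Hamming distances:
  Vc353 vs Vc220: 4
  Vc353 vs Vc286: 5
  Vc220 vs Vc286: 8
The largest is 8, between Vc220 and Vc286.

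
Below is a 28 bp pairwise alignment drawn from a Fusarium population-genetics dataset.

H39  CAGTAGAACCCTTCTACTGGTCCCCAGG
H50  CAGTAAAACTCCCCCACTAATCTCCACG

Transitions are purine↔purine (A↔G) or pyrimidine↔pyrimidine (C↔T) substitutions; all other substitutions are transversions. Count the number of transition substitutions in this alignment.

8

Mismatches occur at site 6 (G→A, transition), site 10 (C→T, transition), site 12 (T→C, transition), site 13 (T→C, transition), site 15 (T→C, transition), site 19 (G→A, transition), site 20 (G→A, transition), site 23 (C→T, transition), site 27 (G→C, transversion).
Of the 9 differences, 8 transitions and 1 transversion, so the answer is 8.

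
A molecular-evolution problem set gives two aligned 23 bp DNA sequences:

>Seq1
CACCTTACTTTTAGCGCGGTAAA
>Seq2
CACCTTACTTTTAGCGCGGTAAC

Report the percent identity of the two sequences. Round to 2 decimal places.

The sequences differ at position 23 (A/C).
22 of the 23 sites match, so the percent identity is 22/23 × 100 = 95.65%.

95.65%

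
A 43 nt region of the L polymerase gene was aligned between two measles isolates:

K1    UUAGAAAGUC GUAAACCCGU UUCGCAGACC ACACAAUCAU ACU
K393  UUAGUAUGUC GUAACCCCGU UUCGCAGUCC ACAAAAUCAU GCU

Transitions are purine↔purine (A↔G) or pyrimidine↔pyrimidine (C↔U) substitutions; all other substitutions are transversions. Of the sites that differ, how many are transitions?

1

Differing sites — 5:A/U (Tv); 7:A/U (Tv); 15:A/C (Tv); 28:A/U (Tv); 34:C/A (Tv); 41:A/G (Ti).
Of the 6 differences, 1 transition and 5 transversions, so the answer is 1.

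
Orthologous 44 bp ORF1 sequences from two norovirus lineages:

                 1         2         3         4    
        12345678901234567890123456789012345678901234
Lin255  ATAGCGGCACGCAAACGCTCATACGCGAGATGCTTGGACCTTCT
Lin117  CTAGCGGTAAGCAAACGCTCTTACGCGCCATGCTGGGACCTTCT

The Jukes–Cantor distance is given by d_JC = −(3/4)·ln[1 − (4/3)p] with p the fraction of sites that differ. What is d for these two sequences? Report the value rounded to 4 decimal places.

0.1788

Mismatches occur at site 1 (A↔C), site 8 (C↔T), site 10 (C↔A), site 21 (A↔T), site 28 (A↔C), site 29 (G↔C), site 35 (T↔G).
p = 7/44 = 0.159091.
d = −0.75 · ln(1 − (4/3)·0.159091) = −0.75 · ln(0.787879) = −0.75 · (-0.238411) = 0.1788.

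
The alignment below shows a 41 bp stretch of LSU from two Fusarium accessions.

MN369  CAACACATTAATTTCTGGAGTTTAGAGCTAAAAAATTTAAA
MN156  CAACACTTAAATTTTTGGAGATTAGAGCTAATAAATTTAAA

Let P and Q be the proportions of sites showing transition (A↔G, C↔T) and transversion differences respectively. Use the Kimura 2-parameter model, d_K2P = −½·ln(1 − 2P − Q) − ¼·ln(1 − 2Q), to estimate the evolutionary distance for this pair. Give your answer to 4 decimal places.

Differing sites — 7:A/T (Tv); 9:T/A (Tv); 15:C/T (Ti); 21:T/A (Tv); 32:A/T (Tv).
Of the 5 differences, 1 transition and 4 transversions over 41 sites: P = 1/41 = 0.024390, Q = 4/41 = 0.097561.
d = −0.5·ln(0.853659) − 0.25·ln(0.804878) = −0.5·(-0.158223) − 0.25·(-0.217065) = 0.1334.

0.1334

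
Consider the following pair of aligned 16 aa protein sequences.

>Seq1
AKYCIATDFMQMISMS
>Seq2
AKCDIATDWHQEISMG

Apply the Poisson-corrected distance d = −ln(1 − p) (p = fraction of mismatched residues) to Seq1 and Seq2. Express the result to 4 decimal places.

Differing sites — 3:Y/C; 4:C/D; 9:F/W; 10:M/H; 12:M/E; 16:S/G.
p = 6/16 = 0.375000.
d = −ln(1 − 0.375000) = −ln(0.625000) = 0.4700.

0.4700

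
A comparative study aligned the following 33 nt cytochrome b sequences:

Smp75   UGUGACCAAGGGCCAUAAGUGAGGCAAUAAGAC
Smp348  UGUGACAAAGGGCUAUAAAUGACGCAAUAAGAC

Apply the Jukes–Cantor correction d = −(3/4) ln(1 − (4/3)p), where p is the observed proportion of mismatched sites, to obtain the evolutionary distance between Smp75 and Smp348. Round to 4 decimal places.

0.1322

The sequences differ at positions 7 (C/A), 14 (C/U), 19 (G/A), 23 (G/C).
p = 4/33 = 0.121212.
d = −0.75 · ln(1 − (4/3)·0.121212) = −0.75 · ln(0.838384) = −0.75 · (-0.176279) = 0.1322.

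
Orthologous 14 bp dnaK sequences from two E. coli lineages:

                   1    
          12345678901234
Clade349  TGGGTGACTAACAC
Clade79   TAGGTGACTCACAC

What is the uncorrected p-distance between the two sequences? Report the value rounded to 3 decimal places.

0.143

Differing sites — 2:G/A; 10:A/C.
There are 2 differences over 14 sites, so p = 2/14 = 0.143.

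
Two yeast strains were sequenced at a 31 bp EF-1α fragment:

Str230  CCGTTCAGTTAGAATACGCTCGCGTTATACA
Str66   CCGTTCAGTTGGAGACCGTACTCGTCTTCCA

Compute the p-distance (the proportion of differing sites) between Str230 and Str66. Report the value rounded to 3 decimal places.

0.323

Mismatches occur at site 11 (A/G), site 14 (A/G), site 15 (T/A), site 16 (A/C), site 19 (C/T), site 20 (T/A), site 22 (G/T), site 26 (T/C), site 27 (A/T), site 29 (A/C).
There are 10 differences over 31 sites, so p = 10/31 = 0.323.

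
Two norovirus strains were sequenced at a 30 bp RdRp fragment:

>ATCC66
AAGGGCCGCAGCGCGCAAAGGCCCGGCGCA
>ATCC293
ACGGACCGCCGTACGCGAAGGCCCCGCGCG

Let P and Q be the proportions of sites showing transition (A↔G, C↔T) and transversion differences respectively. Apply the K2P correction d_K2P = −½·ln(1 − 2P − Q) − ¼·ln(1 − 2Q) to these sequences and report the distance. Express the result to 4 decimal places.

Differing sites — 2:A/C (Tv); 5:G/A (Ti); 10:A/C (Tv); 12:C/T (Ti); 13:G/A (Ti); 17:A/G (Ti); 25:G/C (Tv); 30:A/G (Ti).
Of the 8 differences, 5 transitions and 3 transversions over 30 sites: P = 5/30 = 0.166667, Q = 3/30 = 0.100000.
d = −0.5·ln(0.566666) − 0.25·ln(0.800000) = −0.5·(-0.567985) − 0.25·(-0.223144) = 0.3398.

0.3398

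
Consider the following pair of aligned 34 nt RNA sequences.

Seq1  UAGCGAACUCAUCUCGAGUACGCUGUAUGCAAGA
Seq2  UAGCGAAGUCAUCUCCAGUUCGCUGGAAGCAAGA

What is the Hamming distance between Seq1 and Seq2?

The sequences differ at positions 8 (C/G), 16 (G/C), 20 (A/U), 26 (U/G), 28 (U/A).
That gives 5 mismatches out of 34 aligned sites, so the Hamming distance is 5.

5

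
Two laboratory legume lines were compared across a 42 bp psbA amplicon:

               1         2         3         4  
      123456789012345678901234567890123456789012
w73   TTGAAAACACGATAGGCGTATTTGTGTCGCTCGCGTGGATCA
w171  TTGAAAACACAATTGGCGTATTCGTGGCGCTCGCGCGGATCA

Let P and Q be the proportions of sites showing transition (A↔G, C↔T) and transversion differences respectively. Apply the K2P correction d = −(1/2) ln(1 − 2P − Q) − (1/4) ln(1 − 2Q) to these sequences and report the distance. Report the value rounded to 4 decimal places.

0.1307

Mismatches occur at site 11 (G→A, transition), site 14 (A→T, transversion), site 23 (T→C, transition), site 27 (T→G, transversion), site 36 (T→C, transition).
Of the 5 differences, 3 transitions and 2 transversions over 42 sites: P = 3/42 = 0.071429, Q = 2/42 = 0.047619.
d = −0.5·ln(0.809523) − 0.25·ln(0.904762) = −0.5·(-0.211310) − 0.25·(-0.100083) = 0.1307.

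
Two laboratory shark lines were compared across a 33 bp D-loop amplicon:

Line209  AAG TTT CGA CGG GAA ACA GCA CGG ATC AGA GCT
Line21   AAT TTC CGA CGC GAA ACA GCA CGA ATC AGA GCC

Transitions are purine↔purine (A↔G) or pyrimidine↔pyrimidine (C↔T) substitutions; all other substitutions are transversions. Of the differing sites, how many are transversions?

Mismatches occur at site 3 (G/T, transversion), site 6 (T/C, transition), site 12 (G/C, transversion), site 24 (G/A, transition), site 33 (T/C, transition).
Of the 5 differences, 3 transitions and 2 transversions, so the answer is 2.

2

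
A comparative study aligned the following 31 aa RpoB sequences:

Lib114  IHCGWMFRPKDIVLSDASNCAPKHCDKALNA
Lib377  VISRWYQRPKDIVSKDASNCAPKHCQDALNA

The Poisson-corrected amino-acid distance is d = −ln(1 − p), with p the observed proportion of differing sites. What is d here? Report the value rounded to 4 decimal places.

Differing sites — 1:I/V; 2:H/I; 3:C/S; 4:G/R; 6:M/Y; 7:F/Q; 14:L/S; 15:S/K; 26:D/Q; 27:K/D.
p = 10/31 = 0.322581.
d = −ln(1 − 0.322581) = −ln(0.677419) = 0.3895.

0.3895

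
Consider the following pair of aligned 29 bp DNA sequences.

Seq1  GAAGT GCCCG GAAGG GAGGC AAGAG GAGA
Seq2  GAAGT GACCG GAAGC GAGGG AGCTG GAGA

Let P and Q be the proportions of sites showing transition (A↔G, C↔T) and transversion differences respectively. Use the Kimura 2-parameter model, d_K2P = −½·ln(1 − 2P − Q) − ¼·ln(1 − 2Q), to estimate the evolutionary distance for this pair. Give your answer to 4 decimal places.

0.2438

Differing sites — 7:C/A (Tv); 15:G/C (Tv); 20:C/G (Tv); 22:A/G (Ti); 23:G/C (Tv); 24:A/T (Tv).
Of the 6 differences, 1 transition and 5 transversions over 29 sites: P = 1/29 = 0.034483, Q = 5/29 = 0.172414.
d = −0.5·ln(0.758620) − 0.25·ln(0.655172) = −0.5·(-0.276254) − 0.25·(-0.422857) = 0.2438.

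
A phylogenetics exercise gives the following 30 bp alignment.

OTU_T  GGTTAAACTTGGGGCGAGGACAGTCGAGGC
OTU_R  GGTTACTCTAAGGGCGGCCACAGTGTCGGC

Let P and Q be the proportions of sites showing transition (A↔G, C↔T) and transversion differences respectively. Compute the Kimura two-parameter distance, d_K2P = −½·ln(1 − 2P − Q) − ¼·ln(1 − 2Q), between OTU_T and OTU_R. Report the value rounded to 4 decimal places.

Differing sites — 6:A/C (Tv); 7:A/T (Tv); 10:T/A (Tv); 11:G/A (Ti); 17:A/G (Ti); 18:G/C (Tv); 19:G/C (Tv); 25:C/G (Tv); 26:G/T (Tv); 27:A/C (Tv).
Of the 10 differences, 2 transitions and 8 transversions over 30 sites: P = 2/30 = 0.066667, Q = 8/30 = 0.266667.
d = −0.5·ln(0.599999) − 0.25·ln(0.466666) = −0.5·(-0.510827) − 0.25·(-0.762141) = 0.4459.

0.4459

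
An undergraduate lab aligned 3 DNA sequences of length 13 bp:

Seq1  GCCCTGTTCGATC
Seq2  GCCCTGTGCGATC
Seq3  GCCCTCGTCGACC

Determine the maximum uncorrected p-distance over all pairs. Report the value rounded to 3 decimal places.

Pairwise Hamming distances:
  Seq1 vs Seq2: 1
  Seq1 vs Seq3: 3
  Seq2 vs Seq3: 4
The largest is 4 mismatches, between Seq2 and Seq3; p = 4/13 = 0.308.

0.308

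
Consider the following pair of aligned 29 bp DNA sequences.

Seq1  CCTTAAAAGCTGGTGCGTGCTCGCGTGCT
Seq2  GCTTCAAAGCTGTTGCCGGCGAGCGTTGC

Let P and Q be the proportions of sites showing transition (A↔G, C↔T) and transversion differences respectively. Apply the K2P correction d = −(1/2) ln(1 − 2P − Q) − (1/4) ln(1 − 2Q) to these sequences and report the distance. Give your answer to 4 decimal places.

Mismatches occur at site 1 (C→G, transversion), site 5 (A→C, transversion), site 13 (G→T, transversion), site 17 (G→C, transversion), site 18 (T→G, transversion), site 21 (T→G, transversion), site 22 (C→A, transversion), site 27 (G→T, transversion), site 28 (C→G, transversion), site 29 (T→C, transition).
Of the 10 differences, 1 transition and 9 transversions over 29 sites: P = 1/29 = 0.034483, Q = 9/29 = 0.310345.
d = −0.5·ln(0.620689) − 0.25·ln(0.379310) = −0.5·(-0.476925) − 0.25·(-0.969401) = 0.4808.

0.4808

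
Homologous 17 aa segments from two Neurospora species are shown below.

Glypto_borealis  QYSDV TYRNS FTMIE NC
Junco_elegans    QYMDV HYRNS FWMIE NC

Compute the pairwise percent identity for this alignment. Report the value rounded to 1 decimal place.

82.4%

Mismatches occur at site 3 (S→M), site 6 (T→H), site 12 (T→W).
14 of the 17 sites match, so the percent identity is 14/17 × 100 = 82.4%.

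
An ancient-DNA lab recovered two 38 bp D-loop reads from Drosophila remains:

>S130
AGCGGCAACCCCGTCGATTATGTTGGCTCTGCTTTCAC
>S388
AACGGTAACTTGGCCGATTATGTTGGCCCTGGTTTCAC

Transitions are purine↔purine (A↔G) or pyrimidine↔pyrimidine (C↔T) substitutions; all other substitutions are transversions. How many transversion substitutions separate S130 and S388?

2

Differing sites — 2:G/A (Ti); 6:C/T (Ti); 10:C/T (Ti); 11:C/T (Ti); 12:C/G (Tv); 14:T/C (Ti); 28:T/C (Ti); 32:C/G (Tv).
Of the 8 differences, 6 transitions and 2 transversions, so the answer is 2.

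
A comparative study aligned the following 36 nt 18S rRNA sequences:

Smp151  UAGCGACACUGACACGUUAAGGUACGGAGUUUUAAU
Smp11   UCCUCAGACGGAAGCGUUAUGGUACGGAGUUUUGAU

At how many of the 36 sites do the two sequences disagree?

10

The sequences differ at positions 2 (A/C), 3 (G/C), 4 (C/U), 5 (G/C), 7 (C/G), 10 (U/G), 13 (C/A), 14 (A/G), 20 (A/U), 34 (A/G).
That gives 10 mismatches out of 36 aligned sites, so the Hamming distance is 10.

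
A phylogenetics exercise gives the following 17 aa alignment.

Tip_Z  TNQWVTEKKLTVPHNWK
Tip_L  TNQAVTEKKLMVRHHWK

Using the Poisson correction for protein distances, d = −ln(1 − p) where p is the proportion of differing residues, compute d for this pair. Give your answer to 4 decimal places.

0.2683

The sequences differ at positions 4 (W/A), 11 (T/M), 13 (P/R), 15 (N/H).
p = 4/17 = 0.235294.
d = −ln(1 − 0.235294) = −ln(0.764706) = 0.2683.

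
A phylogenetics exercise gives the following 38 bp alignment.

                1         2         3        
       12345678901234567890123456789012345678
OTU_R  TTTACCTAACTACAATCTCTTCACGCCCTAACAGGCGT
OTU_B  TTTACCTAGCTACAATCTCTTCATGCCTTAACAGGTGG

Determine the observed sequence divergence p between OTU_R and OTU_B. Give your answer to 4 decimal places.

Mismatches occur at site 9 (A/G), site 24 (C/T), site 28 (C/T), site 36 (C/T), site 38 (T/G).
There are 5 differences over 38 sites, so p = 5/38 = 0.1316.

0.1316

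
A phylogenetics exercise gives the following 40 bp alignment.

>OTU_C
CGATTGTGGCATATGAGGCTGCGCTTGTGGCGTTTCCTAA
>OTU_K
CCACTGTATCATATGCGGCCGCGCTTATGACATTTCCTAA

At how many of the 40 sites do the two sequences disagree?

The sequences differ at positions 2 (G/C), 4 (T/C), 8 (G/A), 9 (G/T), 16 (A/C), 20 (T/C), 27 (G/A), 30 (G/A), 32 (G/A).
That gives 9 mismatches out of 40 aligned sites, so the Hamming distance is 9.

9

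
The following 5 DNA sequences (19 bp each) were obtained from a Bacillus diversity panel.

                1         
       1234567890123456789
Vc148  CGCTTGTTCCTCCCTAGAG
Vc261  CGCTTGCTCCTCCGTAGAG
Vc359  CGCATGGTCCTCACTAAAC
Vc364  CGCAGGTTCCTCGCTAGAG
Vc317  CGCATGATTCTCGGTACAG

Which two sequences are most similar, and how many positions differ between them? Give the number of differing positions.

Pairwise Hamming distances:
  Vc148 vs Vc261: 2
  Vc148 vs Vc359: 5
  Vc148 vs Vc364: 3
  Vc148 vs Vc317: 6
  Vc261 vs Vc359: 6
  Vc261 vs Vc364: 5
  Vc261 vs Vc317: 5
  Vc359 vs Vc364: 5
  Vc359 vs Vc317: 6
  Vc364 vs Vc317: 5
The smallest is 2, between Vc148 and Vc261.

2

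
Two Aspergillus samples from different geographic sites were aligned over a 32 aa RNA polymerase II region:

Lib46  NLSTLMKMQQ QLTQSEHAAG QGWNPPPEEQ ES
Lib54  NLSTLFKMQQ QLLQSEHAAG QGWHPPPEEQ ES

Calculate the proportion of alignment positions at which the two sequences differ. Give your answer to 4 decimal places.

0.0938

The sequences differ at positions 6 (M/F), 13 (T/L), 24 (N/H).
There are 3 differences over 32 sites, so p = 3/32 = 0.0938.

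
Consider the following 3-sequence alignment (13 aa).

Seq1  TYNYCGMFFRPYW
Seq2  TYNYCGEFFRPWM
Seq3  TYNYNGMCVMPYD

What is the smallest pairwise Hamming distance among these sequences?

Pairwise Hamming distances:
  Seq1 vs Seq2: 3
  Seq1 vs Seq3: 5
  Seq2 vs Seq3: 7
The smallest is 3, between Seq1 and Seq2.

3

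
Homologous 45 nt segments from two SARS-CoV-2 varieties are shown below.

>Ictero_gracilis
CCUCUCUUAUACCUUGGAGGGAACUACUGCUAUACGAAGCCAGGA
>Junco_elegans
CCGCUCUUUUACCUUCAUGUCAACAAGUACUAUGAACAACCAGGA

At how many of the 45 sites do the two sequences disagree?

15

The sequences differ at positions 3 (U/G), 9 (A/U), 16 (G/C), 17 (G/A), 18 (A/U), 20 (G/U), 21 (G/C), 25 (U/A), 27 (C/G), 29 (G/A), 34 (A/G), 35 (C/A), 36 (G/A), 37 (A/C), 39 (G/A).
That gives 15 mismatches out of 45 aligned sites, so the Hamming distance is 15.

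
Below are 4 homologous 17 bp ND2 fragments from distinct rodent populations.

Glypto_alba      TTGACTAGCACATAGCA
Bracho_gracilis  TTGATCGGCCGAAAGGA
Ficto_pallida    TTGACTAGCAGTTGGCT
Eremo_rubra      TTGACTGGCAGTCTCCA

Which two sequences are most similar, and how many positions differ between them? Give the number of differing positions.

Pairwise Hamming distances:
  Glypto_alba vs Bracho_gracilis: 7
  Glypto_alba vs Ficto_pallida: 4
  Glypto_alba vs Eremo_rubra: 6
  Bracho_gracilis vs Ficto_pallida: 9
  Bracho_gracilis vs Eremo_rubra: 8
  Ficto_pallida vs Eremo_rubra: 5
The smallest is 4, between Glypto_alba and Ficto_pallida.

4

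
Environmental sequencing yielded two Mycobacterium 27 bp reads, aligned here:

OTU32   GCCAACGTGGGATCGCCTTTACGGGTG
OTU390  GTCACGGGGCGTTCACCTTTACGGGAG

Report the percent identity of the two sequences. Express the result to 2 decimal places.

70.37%

Mismatches occur at site 2 (C→T), site 5 (A→C), site 6 (C→G), site 8 (T→G), site 10 (G→C), site 12 (A→T), site 15 (G→A), site 26 (T→A).
19 of the 27 sites match, so the percent identity is 19/27 × 100 = 70.37%.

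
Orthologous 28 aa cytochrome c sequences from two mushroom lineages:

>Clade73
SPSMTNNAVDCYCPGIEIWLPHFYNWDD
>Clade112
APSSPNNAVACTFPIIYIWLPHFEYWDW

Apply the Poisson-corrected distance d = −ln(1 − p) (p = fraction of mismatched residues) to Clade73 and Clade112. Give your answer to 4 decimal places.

Mismatches occur at site 1 (S→A), site 4 (M→S), site 5 (T→P), site 10 (D→A), site 12 (Y→T), site 13 (C→F), site 15 (G→I), site 17 (E→Y), site 24 (Y→E), site 25 (N→Y), site 28 (D→W).
p = 11/28 = 0.392857.
d = −ln(1 − 0.392857) = −ln(0.607143) = 0.4990.

0.4990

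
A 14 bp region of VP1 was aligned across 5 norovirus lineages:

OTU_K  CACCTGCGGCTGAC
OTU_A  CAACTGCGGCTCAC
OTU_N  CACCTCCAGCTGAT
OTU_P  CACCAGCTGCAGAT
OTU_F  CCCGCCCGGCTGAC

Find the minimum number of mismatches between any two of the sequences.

2

Pairwise Hamming distances:
  OTU_K vs OTU_A: 2
  OTU_K vs OTU_N: 3
  OTU_K vs OTU_P: 4
  OTU_K vs OTU_F: 4
  OTU_A vs OTU_N: 5
  OTU_A vs OTU_P: 6
  OTU_A vs OTU_F: 6
  OTU_N vs OTU_P: 4
  OTU_N vs OTU_F: 5
  OTU_P vs OTU_F: 7
The smallest is 2, between OTU_K and OTU_A.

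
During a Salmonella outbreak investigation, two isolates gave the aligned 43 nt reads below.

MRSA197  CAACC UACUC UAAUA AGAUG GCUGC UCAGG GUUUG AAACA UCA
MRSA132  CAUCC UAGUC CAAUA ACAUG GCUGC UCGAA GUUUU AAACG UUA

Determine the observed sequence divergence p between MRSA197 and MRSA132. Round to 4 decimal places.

Differing sites — 3:A/U; 8:C/G; 11:U/C; 17:G/C; 28:A/G; 29:G/A; 30:G/A; 35:G/U; 40:A/G; 42:C/U.
There are 10 differences over 43 sites, so p = 10/43 = 0.2326.

0.2326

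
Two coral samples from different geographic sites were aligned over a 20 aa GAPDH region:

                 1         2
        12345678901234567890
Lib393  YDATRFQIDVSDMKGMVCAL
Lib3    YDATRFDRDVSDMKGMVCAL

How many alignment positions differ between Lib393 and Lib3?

Differing sites — 7:Q/D; 8:I/R.
That gives 2 mismatches out of 20 aligned sites, so the Hamming distance is 2.

2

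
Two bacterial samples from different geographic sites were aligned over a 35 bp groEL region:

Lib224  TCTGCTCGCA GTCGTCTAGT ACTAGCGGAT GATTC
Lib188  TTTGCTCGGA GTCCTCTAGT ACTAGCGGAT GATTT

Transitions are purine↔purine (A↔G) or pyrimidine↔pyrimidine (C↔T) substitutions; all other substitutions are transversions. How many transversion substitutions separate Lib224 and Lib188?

2

The sequences differ at positions 2 (C/T, transition), 9 (C/G, transversion), 14 (G/C, transversion), 35 (C/T, transition).
Of the 4 differences, 2 transitions and 2 transversions, so the answer is 2.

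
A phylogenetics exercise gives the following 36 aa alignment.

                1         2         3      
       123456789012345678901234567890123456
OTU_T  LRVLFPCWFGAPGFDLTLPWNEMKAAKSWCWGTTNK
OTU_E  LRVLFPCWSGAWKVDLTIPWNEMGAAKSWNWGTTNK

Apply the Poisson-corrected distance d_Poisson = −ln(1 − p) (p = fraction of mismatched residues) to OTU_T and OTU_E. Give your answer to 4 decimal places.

Mismatches occur at site 9 (F↔S), site 12 (P↔W), site 13 (G↔K), site 14 (F↔V), site 18 (L↔I), site 24 (K↔G), site 30 (C↔N).
p = 7/36 = 0.194444.
d = −ln(1 − 0.194444) = −ln(0.805556) = 0.2162.

0.2162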